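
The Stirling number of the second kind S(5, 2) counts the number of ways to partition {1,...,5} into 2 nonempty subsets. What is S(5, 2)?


Using the explicit formula S(n,k) = (1/k!) sum_{j=0}^{k} (-1)^(k-j) C(k,j) j^n:
S(5, 2) = 15
Equivalently, S(n,k) is n! times the coefficient of x^n in the EGF (e^x - 1)^k / k!.

15


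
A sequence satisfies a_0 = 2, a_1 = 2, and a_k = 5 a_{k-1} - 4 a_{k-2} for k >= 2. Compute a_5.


The characteristic equation is t^2 - 5 t + 4 = 0, with roots r_1 = 4 and r_2 = 1 (so c_1 = r_1 + r_2, c_2 = -r_1 r_2 as required).
One can use the closed form a_n = A r_1^n + B r_2^n, but direct iteration is more reliable:
a_0 = 2, a_1 = 2, a_2 = 2, a_3 = 2, a_4 = 2, a_5 = 2.
So a_5 = 2.

2


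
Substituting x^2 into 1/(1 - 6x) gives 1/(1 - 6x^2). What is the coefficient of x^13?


Since 1/(1 - 6x^2) only has even powers of x,
the coefficient of x^13 (odd) is 0.

0


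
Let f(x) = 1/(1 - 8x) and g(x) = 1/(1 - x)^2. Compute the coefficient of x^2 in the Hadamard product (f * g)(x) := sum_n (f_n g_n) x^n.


f has coefficients f_k = 8^k. For g = 1/(1 - x)^2 the coefficient is g_k = C(k + 1, 1) = k + 1. The Hadamard coefficient is (f * g)_k = 8^k * (k + 1).
For k = 2: 8^2 * 3 = 64 * 3 = 192.

192


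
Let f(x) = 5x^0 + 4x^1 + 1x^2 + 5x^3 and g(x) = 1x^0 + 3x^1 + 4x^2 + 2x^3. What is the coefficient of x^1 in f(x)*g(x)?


Cauchy product at x^1:
5*3 + 4*1
= 19

19


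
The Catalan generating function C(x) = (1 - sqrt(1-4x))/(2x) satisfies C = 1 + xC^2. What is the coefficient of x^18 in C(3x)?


Substituting x -> 3x scales the n-th coefficient by 3^n, so [x^18] C(3x) = 3^18 * C_18.
C_18 = C(2*18, 18)/(19) = 9075135300/19 = 477638700.
So 3^18 * 477638700 = 387420489 * 477638700 = 185047018719324300.

185047018719324300


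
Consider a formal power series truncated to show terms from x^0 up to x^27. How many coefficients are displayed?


From x^0 to x^27 inclusive, the count is 27 - 0 + 1 = 28.

28


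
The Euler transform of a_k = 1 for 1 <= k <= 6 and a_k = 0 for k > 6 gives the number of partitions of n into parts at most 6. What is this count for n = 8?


Partitions of 8 into parts at most 6:
Using generating function (1-x)^(-1)(1-x^2)^(-1)...(1-x^6)^(-1),
the coefficient of x^8 = 20

20


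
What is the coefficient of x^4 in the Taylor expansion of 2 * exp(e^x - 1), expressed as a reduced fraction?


exp(e^x - 1) = sum_{k>=0} Bell_k x^k / k!, where Bell_k is the k-th Bell number.
So the coefficient of x^4 is 2 * Bell_4 / 4!.
Computing: Bell_4 = 15 and 4! = 24, giving
2 * 15/24 = 5/4.

5/4


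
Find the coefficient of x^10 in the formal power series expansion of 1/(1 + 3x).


Write 1/(1 + c x) = 1/(1 - (-c) x) and apply the geometric-series identity
1/(1 - y) = sum_{k>=0} y^k to get 1/(1 + c x) = sum_{k>=0} (-c)^k x^k.
So the coefficient of x^k is (-c)^k = (-1)^k * c^k.
Here c = 3 and k = 10:
(-3)^10 = 1 * 59049 = 59049

59049


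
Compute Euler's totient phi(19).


phi(n) counts integers in [1, n] coprime to n. Using the multiplicative formula phi(n) = n * prod_{p | n} (1 - 1/p):
19 = 19, so
phi(19) = 19 * (1 - 1/19) = 18.

18


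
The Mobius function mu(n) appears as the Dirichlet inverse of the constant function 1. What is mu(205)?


205 = 5 * 41 (all distinct primes).
mu(205) = (-1)^2 = 1

1


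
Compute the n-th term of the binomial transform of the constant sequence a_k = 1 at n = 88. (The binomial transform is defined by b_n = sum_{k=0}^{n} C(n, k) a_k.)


With a_k = 1 for all k, b_n = sum_{k=0}^{n} C(n, k) = 2^n by the binomial theorem.
For n = 88: 2^88 = 309485009821345068724781056.

309485009821345068724781056


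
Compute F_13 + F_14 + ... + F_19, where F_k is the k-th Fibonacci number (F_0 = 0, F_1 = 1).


Use the identity sum_{k=0}^{N} F_k = F_{N+2} - 1 (which follows from F_{k+2} - F_{k+1} = F_k). Then
sum_{k=13}^{19} F_k = (F_{21} - 1) - (F_{14} - 1) = F_{21} - F_{14}.
Computing: F_{21} = 10946, F_{14} = 377, so
Sum = 10946 - 377 = 10569.

10569


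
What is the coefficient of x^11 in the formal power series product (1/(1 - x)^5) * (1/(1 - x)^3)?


Combine the factors: (1/(1 - x)^5) * (1/(1 - x)^3) = 1/(1 - x)^8.
Then use 1/(1 - x)^r = sum_{k>=0} C(k + r - 1, r - 1) x^k with r = 8 and k = 11:
C(18, 7) = 31824.

31824


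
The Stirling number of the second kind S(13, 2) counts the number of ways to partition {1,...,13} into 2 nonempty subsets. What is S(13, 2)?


Using the explicit formula S(n,k) = (1/k!) sum_{j=0}^{k} (-1)^(k-j) C(k,j) j^n:
S(13, 2) = 4095
Equivalently, S(n,k) is n! times the coefficient of x^n in the EGF (e^x - 1)^k / k!.

4095


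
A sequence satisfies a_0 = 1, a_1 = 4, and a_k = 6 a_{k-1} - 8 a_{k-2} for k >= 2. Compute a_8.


The characteristic equation is t^2 - 6 t + 8 = 0, with roots r_1 = 4 and r_2 = 2 (so c_1 = r_1 + r_2, c_2 = -r_1 r_2 as required).
One can use the closed form a_n = A r_1^n + B r_2^n, but direct iteration is more reliable:
a_0 = 1, a_1 = 4, a_2 = 16, a_3 = 64, a_4 = 256, a_5 = 1024, a_6 = 4096, a_7 = 16384, a_8 = 65536.
So a_8 = 65536.

65536


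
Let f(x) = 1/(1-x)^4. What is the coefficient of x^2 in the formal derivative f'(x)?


Differentiate: d/dx [ 1/(1-x)^r ] = r / (1-x)^(r+1).
Here r = 4, so f'(x) = 4 / (1-x)^5.
The expansion of 1/(1-x)^(r+1) has coefficient of x^n equal to C(n+r, r).
So the coefficient of x^2 in f'(x) is
4 * C(6, 4) = 4 * 15 = 60

60


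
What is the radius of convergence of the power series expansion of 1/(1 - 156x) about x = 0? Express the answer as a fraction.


Expanding 1/(1 - 156x) = sum_{k>=0} 156^k x^k, the series converges when |156x| < 1, i.e., |x| < 1/156.
So the radius of convergence is 1/156 = 1/156.

1/156


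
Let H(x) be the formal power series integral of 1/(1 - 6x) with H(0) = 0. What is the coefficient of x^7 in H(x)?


1/(1 - 6x) = sum_{k>=0} 6^k x^k. Integrating termwise with H(0) = 0:
H(x) = sum_{k>=0} 6^k x^(k+1) / (k+1) = sum_{m>=1} 6^(m-1) x^m / m.
For m = 7: 6^6/7 = 46656/7 = 46656/7.

46656/7


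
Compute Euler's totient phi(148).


phi(n) counts integers in [1, n] coprime to n. Using the multiplicative formula phi(n) = n * prod_{p | n} (1 - 1/p):
148 = 2^2 * 37, so
phi(148) = 148 * (1 - 1/2) * (1 - 1/37) = 72.

72


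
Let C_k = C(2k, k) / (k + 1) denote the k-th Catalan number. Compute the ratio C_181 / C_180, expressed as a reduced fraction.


Using C_k = (2k)! / (k! (k+1)!), the ratio C_{k+1}/C_k simplifies to
C_{k+1}/C_k = [(2k+2)! / ((k+1)! (k+2)!)] * [k! (k+1)! / (2k)!]
 = (2k+2)(2k+1) / ((k+1)(k+2)) = 2(2k+1) / (k+2).
For k = 180: 2(2*180 + 1) / (180 + 2) = 722/182 = 361/91.

361/91


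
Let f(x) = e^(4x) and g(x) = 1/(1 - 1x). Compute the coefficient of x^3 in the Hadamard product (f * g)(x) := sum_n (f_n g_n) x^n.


Expanding: f_k = 4^k/k! (from e^(4x)) and g_k = 1^k (from 1/(1 - 1x)). So the Hadamard coefficient (f * g)_k = 4^k 1^k / k! = (4)^k / k!.
For k = 3: 4^3/3! = 64/6 = 32/3.

32/3


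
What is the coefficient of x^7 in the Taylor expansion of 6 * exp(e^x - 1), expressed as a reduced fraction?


exp(e^x - 1) = sum_{k>=0} Bell_k x^k / k!, where Bell_k is the k-th Bell number.
So the coefficient of x^7 is 6 * Bell_7 / 7!.
Computing: Bell_7 = 877 and 7! = 5040, giving
6 * 877/5040 = 877/840.

877/840


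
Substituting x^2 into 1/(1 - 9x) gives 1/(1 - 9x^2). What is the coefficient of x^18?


The coefficient of x^(2m) in 1/(1 - 9x^2) is 9^m.
With n = 18 = 2*9, the coefficient is 9^9 = 387420489.

387420489


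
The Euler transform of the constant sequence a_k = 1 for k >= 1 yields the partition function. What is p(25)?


The Euler transform converts the sequence a_k = 1 into the number of integer partitions.
Using the recurrence or dynamic programming:
p(25) = 1958

1958


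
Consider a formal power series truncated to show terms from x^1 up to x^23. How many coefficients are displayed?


From x^1 to x^23 inclusive, the count is 23 - 1 + 1 = 23.

23


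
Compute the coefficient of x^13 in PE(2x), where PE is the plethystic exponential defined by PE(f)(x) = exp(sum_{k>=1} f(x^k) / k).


With f(x) = 2x, the exponent is sum_{k>=1} 2 x^k / k = 2 * (-ln(1 - x)). Exponentiating:
PE(2x) = exp(-2 ln(1 - x)) = 1/(1 - x)^2.
By the negative binomial expansion, [x^n] 1/(1 - x)^2 = C(n + 1, 1).
For n = 13: C(14, 1) = 14.

14


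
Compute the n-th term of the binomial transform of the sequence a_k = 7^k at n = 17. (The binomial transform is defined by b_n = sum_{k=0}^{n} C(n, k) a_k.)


With a_k = 7^k, b_n = sum_{k=0}^{n} C(n, k) 7^k = (1 + 7)^n by the binomial theorem.
For n = 17: (1 + 7)^17 = 8^17 = 2251799813685248.

2251799813685248


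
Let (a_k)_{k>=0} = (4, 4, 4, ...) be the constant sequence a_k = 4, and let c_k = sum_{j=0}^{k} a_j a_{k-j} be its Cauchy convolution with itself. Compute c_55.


Since a_j = 4 for all j >= 0, the convolution sum becomes
c_k = sum_{j=0}^{k} 4 * 4 = 16 * (k + 1).
Equivalently, the generating function of (a_k) is 4/(1 - x) and its square is 16/(1 - x)^2 = sum_{k>=0} 16(k + 1) x^k.
For k = 55: 16 * 56 = 896.

896


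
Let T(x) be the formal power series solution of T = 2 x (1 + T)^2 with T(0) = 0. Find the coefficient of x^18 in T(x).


Apply the Lagrange inversion formula: if T = 2 x * phi(T) with phi(t) = (1 + t)^2, then [x^n] T = 2^n * (1/n) [t^(n-1)] phi(t)^n = 2^n * (1/n) [t^(n-1)] (1 + t)^(2n) = 2^n * (1/n) C(2n, n-1).
Using the identity C(2n, n-1) = C(2n, n) * n / (n+1), the unscaled factor equals C(2n, n) / (n+1) = C_n, the n-th Catalan number.
For n = 18: C_18 = C(36, 18) / 19 = 9075135300/19 = 477638700.
With the 2^18 = 262144 factor, the coefficient is 262144 * 477638700 = 125210119372800.

125210119372800


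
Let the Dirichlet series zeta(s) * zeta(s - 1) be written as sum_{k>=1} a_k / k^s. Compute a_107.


Convolution gives a_k = sum_{d | k} d * 1 = sum_{d | k} d = sigma(k), the sum of positive divisors of k.
For k = 107, the divisors are 1, 107, so
sigma(107) = 1 + 107 = 108.

108


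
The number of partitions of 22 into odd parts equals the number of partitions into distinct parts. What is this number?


Computing partitions of 22 into odd parts (1, 3, 5, ...):
Using the generating function prod_{k>=0} 1/(1-x^(2k+1)),
the count is 89

89


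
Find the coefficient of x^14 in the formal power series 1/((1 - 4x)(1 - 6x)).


By partial fractions or Cauchy convolution:
The coefficient equals sum_{k=0}^{14} 4^k * 6^(14-k).
= 234555621376

234555621376


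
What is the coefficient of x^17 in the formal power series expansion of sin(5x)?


The Maclaurin series is sin(t) = sum_{k>=0} (-1)^k t^(2k+1) / (2k+1)!, so substituting t = 5x, only odd powers of x are nonzero, with coefficient of x^(2k+1) equal to (-1)^k 5^(2k+1) / (2k+1)!.
Write 17 = 2*8 + 1, giving the coefficient (-1)^8 * 5^17 / 17! = 762939453125/355687428096000 = 6103515625/2845499424768.

6103515625/2845499424768


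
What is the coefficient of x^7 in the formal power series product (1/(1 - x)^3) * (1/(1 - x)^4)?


Combine the factors: (1/(1 - x)^3) * (1/(1 - x)^4) = 1/(1 - x)^7.
Then use 1/(1 - x)^r = sum_{k>=0} C(k + r - 1, r - 1) x^k with r = 7 and k = 7:
C(13, 6) = 1716.

1716


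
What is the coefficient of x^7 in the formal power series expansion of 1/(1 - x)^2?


The negative binomial / multiset identity is
1/(1 - x)^r = sum_{k>=0} C(k + r - 1, r - 1) x^k.
Here r = 2 and k = 7, so the coefficient is
C(7 + 1, 1) = C(8, 1)
= 8

8


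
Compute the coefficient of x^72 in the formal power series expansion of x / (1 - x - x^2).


Let f(x) = sum_{k>=0} a_k x^k. Multiplying f(x) * (1 - x - x^2) = x and matching coefficients gives a_0 = 0, a_1 = 1, and a_k = a_{k-1} + a_{k-2} for k >= 2. These are the Fibonacci numbers F_k.
Iterating from F_0 = 0, F_1 = 1:
F_0=0, F_1=1, F_2=1, F_3=2, F_4=3, F_5=5, F_6=8, F_7=13, F_8=21, F_9=34, ...
F_72 = 498454011879264.

498454011879264


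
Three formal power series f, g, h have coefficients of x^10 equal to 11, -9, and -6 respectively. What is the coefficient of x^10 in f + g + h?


Series addition is componentwise:
11 + -9 + -6
= -4

-4


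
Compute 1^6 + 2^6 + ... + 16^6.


This power sum has a closed form given by Faulhaber's formula
sum_{k=1}^{m} k^p = (1 / (p + 1)) * sum_{j=0}^{p} C(p + 1, j) B_j m^(p + 1 - j),
but for small m direct computation is fastest:
1 + 64 + 729 + 4096 + 15625 + 46656 + 117649 + 262144 + 531441 + 1000000 + 1771561 + 2985984 + 4826809 + 7529536 + 11390625 + 16777216 = 47260136.

47260136


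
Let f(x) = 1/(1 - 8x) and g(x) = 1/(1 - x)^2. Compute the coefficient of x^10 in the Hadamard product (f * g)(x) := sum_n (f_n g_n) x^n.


f has coefficients f_k = 8^k. For g = 1/(1 - x)^2 the coefficient is g_k = C(k + 1, 1) = k + 1. The Hadamard coefficient is (f * g)_k = 8^k * (k + 1).
For k = 10: 8^10 * 11 = 1073741824 * 11 = 11811160064.

11811160064


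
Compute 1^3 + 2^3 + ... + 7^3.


This power sum has a closed form given by Faulhaber's formula
sum_{k=1}^{m} k^p = (1 / (p + 1)) * sum_{j=0}^{p} C(p + 1, j) B_j m^(p + 1 - j),
but for small m direct computation is fastest:
1 + 8 + 27 + 64 + 125 + 216 + 343 = 784.

784


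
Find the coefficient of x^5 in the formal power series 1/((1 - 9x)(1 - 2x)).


By partial fractions or Cauchy convolution:
The coefficient equals sum_{k=0}^{5} 9^k * 2^(5-k).
= 75911

75911


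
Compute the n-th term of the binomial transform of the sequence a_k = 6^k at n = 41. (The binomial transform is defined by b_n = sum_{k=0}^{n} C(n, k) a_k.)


With a_k = 6^k, b_n = sum_{k=0}^{n} C(n, k) 6^k = (1 + 6)^n by the binomial theorem.
For n = 41: (1 + 6)^41 = 7^41 = 44567640326363195900190045974568007.

44567640326363195900190045974568007


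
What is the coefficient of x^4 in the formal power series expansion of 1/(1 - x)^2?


The expansion 1/(1 - x)^r = sum_{k>=0} C(k + r - 1, r - 1) x^k follows from the multiset / negative-binomial theorem (or from repeated differentiation of the geometric series).
For r = 2 and k = 4:
C(5, 1) = 120 / (1 * 24) = 5.

5


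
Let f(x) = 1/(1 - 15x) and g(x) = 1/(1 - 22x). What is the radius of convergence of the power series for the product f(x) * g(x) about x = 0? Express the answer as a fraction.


The radius of 1/(1 - 15x) is 1/15 (nearest singularity at x = 1/15), and the radius of 1/(1 - 22x) is 1/22.
The product f(x)*g(x) = 1/((1 - 15x)(1 - 22x)) has singularities at both 1/15 and 1/22, so its radius of convergence is the distance to the nearest one:
min(1/15, 1/22) = 1/22.

1/22


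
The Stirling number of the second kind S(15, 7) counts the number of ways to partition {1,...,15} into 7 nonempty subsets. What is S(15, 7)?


Using the explicit formula S(n,k) = (1/k!) sum_{j=0}^{k} (-1)^(k-j) C(k,j) j^n:
S(15, 7) = 408741333
Equivalently, S(n,k) is n! times the coefficient of x^n in the EGF (e^x - 1)^k / k!.

408741333


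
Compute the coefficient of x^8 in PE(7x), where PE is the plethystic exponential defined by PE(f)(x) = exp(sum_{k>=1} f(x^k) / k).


With f(x) = 7x, the exponent is sum_{k>=1} 7 x^k / k = 7 * (-ln(1 - x)). Exponentiating:
PE(7x) = exp(-7 ln(1 - x)) = 1/(1 - x)^7.
By the negative binomial expansion, [x^n] 1/(1 - x)^7 = C(n + 6, 6).
For n = 8: C(14, 6) = 3003.

3003


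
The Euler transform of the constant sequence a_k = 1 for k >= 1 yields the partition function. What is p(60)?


The Euler transform converts the sequence a_k = 1 into the number of integer partitions.
Using the recurrence or dynamic programming:
p(60) = 966467

966467


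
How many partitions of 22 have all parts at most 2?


Using the generating function (1-x)^(-1)(1-x^2)^(-1),
the coefficient of x^22 counts these restricted partitions.
Result = 12

12


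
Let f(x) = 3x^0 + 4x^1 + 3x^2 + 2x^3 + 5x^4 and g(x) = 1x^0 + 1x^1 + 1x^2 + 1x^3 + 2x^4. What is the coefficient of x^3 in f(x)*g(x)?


Cauchy product at x^3:
3*1 + 4*1 + 3*1 + 2*1
= 12

12


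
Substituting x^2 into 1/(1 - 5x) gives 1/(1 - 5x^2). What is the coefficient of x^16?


The coefficient of x^(2m) in 1/(1 - 5x^2) is 5^m.
With n = 16 = 2*8, the coefficient is 5^8 = 390625.

390625


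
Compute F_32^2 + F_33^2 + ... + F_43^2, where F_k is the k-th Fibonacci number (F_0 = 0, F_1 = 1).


There is a standard identity sum_{k=0}^{N} F_k^2 = F_N * F_{N+1} (proved inductively from the telescoping relation F_k^2 = F_k F_{k+1} - F_{k-1} F_k). Then
sum_{k=32}^{43} F_k^2 = F_43 F_44 - F_31 F_32.
Computing: F_43 = 433494437, F_44 = 701408733, F_31 = 1346269, F_32 = 2178309.
Sum = 433494437 * 701408733 - 1346269 * 2178309 = 304053851228839200.

304053851228839200


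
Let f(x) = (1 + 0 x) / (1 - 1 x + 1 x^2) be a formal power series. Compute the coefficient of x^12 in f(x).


Write f(x) = sum_{k>=0} a_k x^k. Multiplying both sides by 1 - 1 x + 1 x^2 gives
(1 - 1 x + 1 x^2) sum_{k>=0} a_k x^k = 1 + 0 x.
Matching coefficients:
 x^0: a_0 = 1
 x^1: a_1 - 1 a_0 = 0  =>  a_1 = 1*1 + 0 = 1
 x^k (k >= 2): a_k = 1 a_{k-1} - 1 a_{k-2}.
Iterating: a_2 = 0, a_3 = -1, a_4 = -1, a_5 = 0, a_6 = 1, a_7 = 1, a_8 = 0, a_9 = -1, a_10 = -1, a_11 = 0, a_12 = 1.
So the coefficient of x^12 is 1.

1


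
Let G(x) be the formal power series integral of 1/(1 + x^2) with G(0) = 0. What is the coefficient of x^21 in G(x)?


1/(1 + x^2) = sum_{j>=0} (-1)^j x^(2j). Integrating termwise with G(0) = 0:
G(x) = sum_{j>=0} (-1)^j x^(2j+1) / (2j+1) = arctan(x).
Only odd powers are nonzero. For x^21 write 21 = 2*10 + 1, giving
(-1)^10 / 21 = 1/21 = 1/21.

1/21


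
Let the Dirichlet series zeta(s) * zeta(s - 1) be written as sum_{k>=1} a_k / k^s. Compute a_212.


Convolution gives a_k = sum_{d | k} d * 1 = sum_{d | k} d = sigma(k), the sum of positive divisors of k.
For k = 212, the divisors are 1, 2, 4, 53, 106, 212, so
sigma(212) = 1 + 2 + 4 + 53 + 106 + 212 = 378.

378


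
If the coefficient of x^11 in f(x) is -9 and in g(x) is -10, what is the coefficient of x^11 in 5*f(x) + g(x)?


Scalar multiplication scales coefficients: 5 * -9 = -45.
Then add the g coefficient: -45 + -10
= -55

-55


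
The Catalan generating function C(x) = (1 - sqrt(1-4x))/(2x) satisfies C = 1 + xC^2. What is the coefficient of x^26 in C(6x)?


Substituting x -> 6x scales the n-th coefficient by 6^n, so [x^26] C(6x) = 6^26 * C_26.
C_26 = C(2*26, 26)/(27) = 495918532948104/27 = 18367353072152.
So 6^26 * 18367353072152 = 170581728179578208256 * 18367353072152 = 3133134829132173193758393250086912.

3133134829132173193758393250086912


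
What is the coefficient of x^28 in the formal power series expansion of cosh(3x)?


The Maclaurin series is cosh(t) = sum_{m>=0} t^(2m) / (2m)!, so substituting t = 3x, only even powers of x are nonzero, with coefficient of x^(2m) equal to 3^(2m) / (2m)!.
For x^28 the coefficient is 3^28/28! = 22876792454961/304888344611713860501504000000 = 14348907/191233736583938048000000.

14348907/191233736583938048000000


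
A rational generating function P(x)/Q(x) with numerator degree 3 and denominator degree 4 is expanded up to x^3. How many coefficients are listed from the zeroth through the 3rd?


Expanding up to x^3 gives the coefficients for x^0, x^1, ..., x^3.
That is 3 + 1 = 4 coefficients in total.

4


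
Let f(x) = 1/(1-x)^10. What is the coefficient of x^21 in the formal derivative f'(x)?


Differentiate: d/dx [ 1/(1-x)^r ] = r / (1-x)^(r+1).
Here r = 10, so f'(x) = 10 / (1-x)^11.
The expansion of 1/(1-x)^(r+1) has coefficient of x^n equal to C(n+r, r).
So the coefficient of x^21 in f'(x) is
10 * C(31, 10) = 10 * 44352165 = 443521650

443521650


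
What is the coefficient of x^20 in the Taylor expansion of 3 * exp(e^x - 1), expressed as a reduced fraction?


exp(e^x - 1) = sum_{k>=0} Bell_k x^k / k!, where Bell_k is the k-th Bell number.
So the coefficient of x^20 is 3 * Bell_20 / 20!.
Computing: Bell_20 = 51724158235372 and 20! = 2432902008176640000, giving
3 * 51724158235372/2432902008176640000 = 263898766507/4137588449280000.

263898766507/4137588449280000


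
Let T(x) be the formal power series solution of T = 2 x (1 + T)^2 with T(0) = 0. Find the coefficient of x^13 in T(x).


Apply the Lagrange inversion formula: if T = 2 x * phi(T) with phi(t) = (1 + t)^2, then [x^n] T = 2^n * (1/n) [t^(n-1)] phi(t)^n = 2^n * (1/n) [t^(n-1)] (1 + t)^(2n) = 2^n * (1/n) C(2n, n-1).
Using the identity C(2n, n-1) = C(2n, n) * n / (n+1), the unscaled factor equals C(2n, n) / (n+1) = C_n, the n-th Catalan number.
For n = 13: C_13 = C(26, 13) / 14 = 10400600/14 = 742900.
With the 2^13 = 8192 factor, the coefficient is 8192 * 742900 = 6085836800.

6085836800


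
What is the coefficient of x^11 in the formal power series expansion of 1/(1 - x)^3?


The negative binomial / multiset identity is
1/(1 - x)^r = sum_{k>=0} C(k + r - 1, r - 1) x^k.
Here r = 3 and k = 11, so the coefficient is
C(11 + 2, 2) = C(13, 2)
= 78

78


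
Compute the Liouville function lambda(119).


The Liouville function is lambda(k) = (-1)^Omega(k), where Omega(k) counts the prime factors of k with multiplicity.
Factoring: 119 = 7 * 17, so Omega(119) = 2.
lambda(119) = (-1)^2 = 1.

1


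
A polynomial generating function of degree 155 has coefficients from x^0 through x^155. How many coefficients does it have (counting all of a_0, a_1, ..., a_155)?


A polynomial of degree 155 takes the form a_0 + a_1 x + ... + a_155 x^155.
The number of coefficients is 155 + 1 = 156.

156


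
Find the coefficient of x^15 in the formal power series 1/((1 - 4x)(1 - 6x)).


By partial fractions or Cauchy convolution:
The coefficient equals sum_{k=0}^{15} 4^k * 6^(15-k).
= 1408407470080

1408407470080


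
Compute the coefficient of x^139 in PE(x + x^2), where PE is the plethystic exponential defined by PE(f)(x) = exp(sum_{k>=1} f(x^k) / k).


With f(x) = x + x^2, the exponent is sum_{k>=1} (x^k + x^(2k)) / k = -ln(1 - x) - ln(1 - x^2). Exponentiating:
PE(x + x^2) = 1 / ((1 - x)(1 - x^2)).
This is the generating function for partitions of n into parts of size 1 or 2. The number of 2's can be any j in 0..69, and the rest are 1's, so
[x^139] = floor(139/2) + 1 = 70.

70


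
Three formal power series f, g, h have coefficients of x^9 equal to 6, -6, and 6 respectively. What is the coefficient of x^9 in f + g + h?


Series addition is componentwise:
6 + -6 + 6
= 6

6


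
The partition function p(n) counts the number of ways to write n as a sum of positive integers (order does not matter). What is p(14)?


Using the generating function prod_{k>=1} 1/(1-x^k), we compute p(14).
By dynamic programming over parts 1 through 14:
p(14) = 135

135


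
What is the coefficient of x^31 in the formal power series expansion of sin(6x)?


The Maclaurin series is sin(t) = sum_{k>=0} (-1)^k t^(2k+1) / (2k+1)!, so substituting t = 6x, only odd powers of x are nonzero, with coefficient of x^(2k+1) equal to (-1)^k 6^(2k+1) / (2k+1)!.
Write 31 = 2*15 + 1, giving the coefficient (-1)^15 * 6^31 / 31! = -1326443518324400147398656/8222838654177922817725562880000000 = -4132485216/25617946563506171875.

-4132485216/25617946563506171875


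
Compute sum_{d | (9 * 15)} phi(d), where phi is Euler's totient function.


First, 9 * 15 = 135. One classical identity is sum_{d | n} phi(d) = n (each k in [1, n] has a unique gcd with n, and among the k's with gcd(k, n) = n/d there are phi(d) of them). So the sum equals 135. We also verify directly:
Divisors of 135: 1, 3, 5, 9, 15, 27, 45, 135.
phi values: 1, 2, 4, 6, 8, 18, 24, 72.
Sum = 135.

135


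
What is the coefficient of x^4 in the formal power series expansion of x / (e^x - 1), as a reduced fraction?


The exponential generating function for Bernoulli numbers is
x / (e^x - 1) = sum_{k>=0} B_k x^k / k!.
So the coefficient of x^4 in x / (e^x - 1) is B_4 / 4!.
Computing: B_4 = -1/30, 4! = 24, giving
-1/30 / 24 = -1/720.

-1/720


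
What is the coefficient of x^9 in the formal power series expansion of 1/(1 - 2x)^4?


The general identity 1/(1 - c x)^r = sum_{k>=0} c^k C(k + r - 1, r - 1) x^k follows by substituting y = c x into 1/(1 - y)^r = sum_{k>=0} C(k + r - 1, r - 1) y^k.
For c = 2, r = 4, k = 9:
2^9 * C(12, 3) = 512 * 220 = 112640.

112640


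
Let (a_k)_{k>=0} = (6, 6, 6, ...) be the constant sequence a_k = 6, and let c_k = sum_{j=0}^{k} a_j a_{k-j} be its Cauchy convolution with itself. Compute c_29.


Since a_j = 6 for all j >= 0, the convolution sum becomes
c_k = sum_{j=0}^{k} 6 * 6 = 36 * (k + 1).
Equivalently, the generating function of (a_k) is 6/(1 - x) and its square is 36/(1 - x)^2 = sum_{k>=0} 36(k + 1) x^k.
For k = 29: 36 * 30 = 1080.

1080


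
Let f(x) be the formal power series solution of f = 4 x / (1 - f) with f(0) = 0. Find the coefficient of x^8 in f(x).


Apply Lagrange inversion: f = 4 x * phi(f) with phi(t) = 1/(1 - t), so
[x^n] f = 4^n * (1/n) [t^(n-1)] phi(t)^n = 4^n * (1/n) [t^(n-1)] (1 - t)^(-n) = 4^n * (1/n) C(2n - 2, n - 1) = 4^n * C_{n-1}.
For n = 8: C_7 = C(14, 7) / 8 = 3432/8 = 429.
With the 4^8 = 65536 factor, the coefficient is 65536 * 429 = 28114944.

28114944


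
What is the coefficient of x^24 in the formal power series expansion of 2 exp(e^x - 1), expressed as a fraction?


exp(e^x - 1) is the exponential generating function for the Bell numbers Bell_k: exp(e^x - 1) = sum_{k>=0} Bell_k x^k / k!.
So the coefficient of x^24 in 2 exp(e^x - 1) is 2 Bell_24 / 24!.
Computing: Bell_24 = 445958869294805289 and 24! = 620448401733239439360000, giving
2 * 445958869294805289/620448401733239439360000 = 148652956431601763/103408066955539906560000.

148652956431601763/103408066955539906560000


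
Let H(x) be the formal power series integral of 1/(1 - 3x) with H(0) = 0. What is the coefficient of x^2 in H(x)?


1/(1 - 3x) = sum_{k>=0} 3^k x^k. Integrating termwise with H(0) = 0:
H(x) = sum_{k>=0} 3^k x^(k+1) / (k+1) = sum_{m>=1} 3^(m-1) x^m / m.
For m = 2: 3^1/2 = 3/2 = 3/2.

3/2


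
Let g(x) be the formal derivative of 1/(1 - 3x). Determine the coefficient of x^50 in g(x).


Differentiate termwise: d/dx sum_{k>=0} 3^k x^k = sum_{k>=1} k 3^k x^(k-1) = sum_{j>=0} (j+1) 3^(j+1) x^j.
Equivalently, d/dx [1/(1 - 3x)] = 3/(1 - 3x)^2.
For j = 50: 51 * 3^51 = 51 * 2153693963075557766310747 = 109838392116853446081848097.

109838392116853446081848097


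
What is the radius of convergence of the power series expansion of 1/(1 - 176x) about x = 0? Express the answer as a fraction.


Expanding 1/(1 - 176x) = sum_{k>=0} 176^k x^k, the series converges when |176x| < 1, i.e., |x| < 1/176.
So the radius of convergence is 1/176 = 1/176.

1/176


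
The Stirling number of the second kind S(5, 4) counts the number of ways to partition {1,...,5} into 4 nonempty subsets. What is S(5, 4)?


Using the explicit formula S(n,k) = (1/k!) sum_{j=0}^{k} (-1)^(k-j) C(k,j) j^n:
S(5, 4) = 10
Equivalently, S(n,k) is n! times the coefficient of x^n in the EGF (e^x - 1)^k / k!.

10


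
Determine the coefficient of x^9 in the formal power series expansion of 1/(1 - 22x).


The geometric series identity gives 1/(1 - c x) = sum_{k>=0} c^k x^k, so the coefficient of x^k is c^k.
Here c = 22 and k = 9.
Computing: 22^9 = 1207269217792

1207269217792


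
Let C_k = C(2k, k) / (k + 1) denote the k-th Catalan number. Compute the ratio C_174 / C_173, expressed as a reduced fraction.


Using C_k = (2k)! / (k! (k+1)!), the ratio C_{k+1}/C_k simplifies to
C_{k+1}/C_k = [(2k+2)! / ((k+1)! (k+2)!)] * [k! (k+1)! / (2k)!]
 = (2k+2)(2k+1) / ((k+1)(k+2)) = 2(2k+1) / (k+2).
For k = 173: 2(2*173 + 1) / (173 + 2) = 694/175 = 694/175.

694/175


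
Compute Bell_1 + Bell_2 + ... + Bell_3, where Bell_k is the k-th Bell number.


Recall Bell_k counts set partitions of a k-set (with Bell_0 = 1 by convention).
Bell_1 through Bell_3: 1, 2, 5
Sum = 1 + 2 + 5 = 8.

8


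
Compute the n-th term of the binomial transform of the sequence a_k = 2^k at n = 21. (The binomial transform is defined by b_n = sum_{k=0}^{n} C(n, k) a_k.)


With a_k = 2^k, b_n = sum_{k=0}^{n} C(n, k) 2^k = (1 + 2)^n by the binomial theorem.
For n = 21: (1 + 2)^21 = 3^21 = 10460353203.

10460353203


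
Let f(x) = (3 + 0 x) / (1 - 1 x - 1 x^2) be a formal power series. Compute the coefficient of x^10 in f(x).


Write f(x) = sum_{k>=0} a_k x^k. Multiplying both sides by 1 - 1 x - 1 x^2 gives
(1 - 1 x - 1 x^2) sum_{k>=0} a_k x^k = 3 + 0 x.
Matching coefficients:
 x^0: a_0 = 3
 x^1: a_1 - 1 a_0 = 0  =>  a_1 = 1*3 + 0 = 3
 x^k (k >= 2): a_k = 1 a_{k-1} + 1 a_{k-2}.
Iterating: a_2 = 6, a_3 = 9, a_4 = 15, a_5 = 24, a_6 = 39, a_7 = 63, a_8 = 102, a_9 = 165, a_10 = 267.
So the coefficient of x^10 is 267.

267


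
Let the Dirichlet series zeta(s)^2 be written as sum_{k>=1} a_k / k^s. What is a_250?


The Dirichlet convolution of the constant function 1 with itself gives (1 * 1)(k) = sum_{d | k} 1 = d(k), the number of positive divisors of k.
Since zeta(s) = sum_{k>=1} 1/k^s, we have zeta(s)^2 = sum_{k>=1} d(k)/k^s, so a_k = d(k).
For k = 250: the divisors are 1, 2, 5, 10, 25, 50, 125, 250.
Count = 8.

8


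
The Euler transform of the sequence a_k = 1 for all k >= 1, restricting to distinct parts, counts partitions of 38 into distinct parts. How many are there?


Partitions of 38 into distinct parts can be computed via generating function.
Product (1+x)(1+x^2)(1+x^3)...
The coefficient of x^38 = 864

864


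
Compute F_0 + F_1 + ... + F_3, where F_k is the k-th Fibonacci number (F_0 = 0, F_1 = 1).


Use the identity sum_{k=0}^{N} F_k = F_{N+2} - 1 (which follows from F_{k+2} - F_{k+1} = F_k). Then
sum_{k=0}^{3} F_k = (F_{5} - 1) - (F_{1} - 1) = F_{5} - F_{1}.
Computing: F_{5} = 5, F_{1} = 1, so
Sum = 5 - 1 = 4.

4


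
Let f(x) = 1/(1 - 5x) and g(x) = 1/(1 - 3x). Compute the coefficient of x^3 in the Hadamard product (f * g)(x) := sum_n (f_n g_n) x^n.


f has coefficients f_k = 5^k and g has coefficients g_k = 3^k, so the Hadamard product has coefficient (f*g)_k = 5^k * 3^k = 15^k.
For k = 3: 15^3 = 3375.

3375


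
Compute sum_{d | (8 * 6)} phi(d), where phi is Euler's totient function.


First, 8 * 6 = 48. One classical identity is sum_{d | n} phi(d) = n (each k in [1, n] has a unique gcd with n, and among the k's with gcd(k, n) = n/d there are phi(d) of them). So the sum equals 48. We also verify directly:
Divisors of 48: 1, 2, 3, 4, 6, 8, 12, 16, 24, 48.
phi values: 1, 1, 2, 2, 2, 4, 4, 8, 8, 16.
Sum = 48.

48


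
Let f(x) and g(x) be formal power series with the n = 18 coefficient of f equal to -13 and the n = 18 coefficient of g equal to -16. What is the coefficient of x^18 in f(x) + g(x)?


Addition of formal power series is termwise.
The coefficient of x^18 in f + g = -13 + -16
= -29

-29


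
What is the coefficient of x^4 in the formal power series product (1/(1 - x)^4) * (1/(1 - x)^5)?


Combine the factors: (1/(1 - x)^4) * (1/(1 - x)^5) = 1/(1 - x)^9.
Then use 1/(1 - x)^r = sum_{k>=0} C(k + r - 1, r - 1) x^k with r = 9 and k = 4:
C(12, 8) = 495.

495


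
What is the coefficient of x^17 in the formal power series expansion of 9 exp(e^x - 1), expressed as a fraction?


exp(e^x - 1) is the exponential generating function for the Bell numbers Bell_k: exp(e^x - 1) = sum_{k>=0} Bell_k x^k / k!.
So the coefficient of x^17 in 9 exp(e^x - 1) is 9 Bell_17 / 17!.
Computing: Bell_17 = 82864869804 and 17! = 355687428096000, giving
9 * 82864869804/355687428096000 = 255755771/121977856000.

255755771/121977856000


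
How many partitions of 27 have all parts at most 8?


Using the generating function (1-x)^(-1)(1-x^2)^(-1)...(1-x^8)^(-1),
the coefficient of x^27 counts these restricted partitions.
Result = 1527

1527


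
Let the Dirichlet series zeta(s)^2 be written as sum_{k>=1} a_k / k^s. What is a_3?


The Dirichlet convolution of the constant function 1 with itself gives (1 * 1)(k) = sum_{d | k} 1 = d(k), the number of positive divisors of k.
Since zeta(s) = sum_{k>=1} 1/k^s, we have zeta(s)^2 = sum_{k>=1} d(k)/k^s, so a_k = d(k).
For k = 3: the divisors are 1, 3.
Count = 2.

2


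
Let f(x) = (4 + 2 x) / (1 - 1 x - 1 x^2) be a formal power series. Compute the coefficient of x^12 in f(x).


Write f(x) = sum_{k>=0} a_k x^k. Multiplying both sides by 1 - 1 x - 1 x^2 gives
(1 - 1 x - 1 x^2) sum_{k>=0} a_k x^k = 4 + 2 x.
Matching coefficients:
 x^0: a_0 = 4
 x^1: a_1 - 1 a_0 = 2  =>  a_1 = 1*4 + 2 = 6
 x^k (k >= 2): a_k = 1 a_{k-1} + 1 a_{k-2}.
Iterating: a_2 = 10, a_3 = 16, a_4 = 26, a_5 = 42, a_6 = 68, a_7 = 110, a_8 = 178, a_9 = 288, a_10 = 466, a_11 = 754, a_12 = 1220.
So the coefficient of x^12 is 1220.

1220


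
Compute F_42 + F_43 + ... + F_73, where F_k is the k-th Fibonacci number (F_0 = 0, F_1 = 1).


Use the identity sum_{k=0}^{N} F_k = F_{N+2} - 1 (which follows from F_{k+2} - F_{k+1} = F_k). Then
sum_{k=42}^{73} F_k = (F_{75} - 1) - (F_{43} - 1) = F_{75} - F_{43}.
Computing: F_{75} = 2111485077978050, F_{43} = 433494437, so
Sum = 2111485077978050 - 433494437 = 2111484644483613.

2111484644483613


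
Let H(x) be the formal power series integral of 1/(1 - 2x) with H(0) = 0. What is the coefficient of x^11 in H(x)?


1/(1 - 2x) = sum_{k>=0} 2^k x^k. Integrating termwise with H(0) = 0:
H(x) = sum_{k>=0} 2^k x^(k+1) / (k+1) = sum_{m>=1} 2^(m-1) x^m / m.
For m = 11: 2^10/11 = 1024/11 = 1024/11.

1024/11


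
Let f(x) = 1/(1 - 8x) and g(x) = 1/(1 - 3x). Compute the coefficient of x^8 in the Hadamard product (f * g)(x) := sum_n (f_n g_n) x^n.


f has coefficients f_k = 8^k and g has coefficients g_k = 3^k, so the Hadamard product has coefficient (f*g)_k = 8^k * 3^k = 24^k.
For k = 8: 24^8 = 110075314176.

110075314176


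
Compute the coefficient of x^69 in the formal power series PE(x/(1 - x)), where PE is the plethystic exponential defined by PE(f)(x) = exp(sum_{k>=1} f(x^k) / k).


For f(x) = x/(1 - x) we have
sum_{k>=1} f(x^k) / k = sum_{k>=1} (1/k) * x^k / (1 - x^k) = sum_{k, m >= 1} x^(k m) / k,
which after exponentiating simplifies to
PE(x/(1 - x)) = prod_{k>=1} 1 / (1 - x^k).
This is the generating function for the partition function p(n), so the coefficient of x^69 is p(69).
Computing p(69) by dynamic programming over parts 1, 2, ..., 69: p(69) = 3554345.

3554345


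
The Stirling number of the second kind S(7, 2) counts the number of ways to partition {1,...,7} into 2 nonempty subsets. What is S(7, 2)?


Using the explicit formula S(n,k) = (1/k!) sum_{j=0}^{k} (-1)^(k-j) C(k,j) j^n:
S(7, 2) = 63
Equivalently, S(n,k) is n! times the coefficient of x^n in the EGF (e^x - 1)^k / k!.

63


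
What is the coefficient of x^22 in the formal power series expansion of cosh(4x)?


The Maclaurin series is cosh(t) = sum_{m>=0} t^(2m) / (2m)!, so substituting t = 4x, only even powers of x are nonzero, with coefficient of x^(2m) equal to 4^(2m) / (2m)!.
For x^22 the coefficient is 4^22/22! = 17592186044416/1124000727777607680000 = 33554432/2143861251406875.

33554432/2143861251406875


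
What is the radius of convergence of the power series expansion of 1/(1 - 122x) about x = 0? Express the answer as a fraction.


Expanding 1/(1 - 122x) = sum_{k>=0} 122^k x^k, the series converges when |122x| < 1, i.e., |x| < 1/122.
So the radius of convergence is 1/122 = 1/122.

1/122


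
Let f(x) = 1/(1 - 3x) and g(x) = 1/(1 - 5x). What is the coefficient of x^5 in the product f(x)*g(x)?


The coefficient of x^n in f*g is the Cauchy product: sum_{k=0}^{n} a^k * b^(n-k).
With a=3, b=5, n=5:
sum_{k=0}^{5} 3^k * 5^(5-k)
= 7448

7448


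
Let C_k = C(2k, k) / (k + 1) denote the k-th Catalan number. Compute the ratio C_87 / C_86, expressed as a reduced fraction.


Using C_k = (2k)! / (k! (k+1)!), the ratio C_{k+1}/C_k simplifies to
C_{k+1}/C_k = [(2k+2)! / ((k+1)! (k+2)!)] * [k! (k+1)! / (2k)!]
 = (2k+2)(2k+1) / ((k+1)(k+2)) = 2(2k+1) / (k+2).
For k = 86: 2(2*86 + 1) / (86 + 2) = 346/88 = 173/44.

173/44


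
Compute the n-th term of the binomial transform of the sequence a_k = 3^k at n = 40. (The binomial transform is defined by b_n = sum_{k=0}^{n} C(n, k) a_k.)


With a_k = 3^k, b_n = sum_{k=0}^{n} C(n, k) 3^k = (1 + 3)^n by the binomial theorem.
For n = 40: (1 + 3)^40 = 4^40 = 1208925819614629174706176.

1208925819614629174706176


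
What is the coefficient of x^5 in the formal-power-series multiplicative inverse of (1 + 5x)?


The inverse is 1/(1 + 5x). Apply the geometric identity 1/(1 - y) = sum_{k>=0} y^k with y = -5x:
1/(1 + 5x) = sum_{k>=0} (-5)^k x^k.
So the coefficient of x^5 is (-5)^5 = -3125.

-3125


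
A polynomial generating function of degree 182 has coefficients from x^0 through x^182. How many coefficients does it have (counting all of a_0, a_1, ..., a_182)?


A polynomial of degree 182 takes the form a_0 + a_1 x + ... + a_182 x^182.
The number of coefficients is 182 + 1 = 183.

183


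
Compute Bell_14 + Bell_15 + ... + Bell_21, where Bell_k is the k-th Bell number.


Recall Bell_k counts set partitions of a k-set (with Bell_0 = 1 by convention).
Bell_14 through Bell_21: 190899322, 1382958545, 10480142147, 82864869804, 682076806159, 5832742205057, 51724158235372, 474869816156751
Sum = 190899322 + 1382958545 + 10480142147 + 82864869804 + 682076806159 + 5832742205057 + 51724158235372 + 474869816156751 = 533203712273157.

533203712273157


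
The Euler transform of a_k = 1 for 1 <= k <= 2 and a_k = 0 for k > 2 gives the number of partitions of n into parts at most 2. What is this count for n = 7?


Partitions of 7 into parts at most 2:
Using generating function (1-x)^(-1)(1-x^2)^(-1),
the coefficient of x^7 = 4

4


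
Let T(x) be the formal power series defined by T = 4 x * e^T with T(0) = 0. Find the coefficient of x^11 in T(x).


Apply the Lagrange inversion formula: if T = 4 x * phi(T) with phi(t) = e^t, then
[x^n] T = 4^n * (1/n) [t^(n-1)] phi(t)^n = 4^n * (1/n) [t^(n-1)] e^(n t) = 4^n * (1/n) * n^(n-1) / (n-1)! = 4^n * n^(n-1) / n!.
When c = 1 this is the Cayley count of rooted labeled trees on n vertices, divided by n!.
For n = 11: 4^11 * 11^10 / 11! = 4194304 * 25937424601/39916800 = 38632614969344/14175.

38632614969344/14175


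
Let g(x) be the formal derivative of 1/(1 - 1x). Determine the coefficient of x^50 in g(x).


Differentiate termwise: d/dx sum_{k>=0} 1^k x^k = sum_{k>=1} k 1^k x^(k-1) = sum_{j>=0} (j+1) 1^(j+1) x^j.
Equivalently, d/dx [1/(1 - 1x)] = 1/(1 - 1x)^2.
For j = 50: 51 * 1^51 = 51 * 1 = 51.

51


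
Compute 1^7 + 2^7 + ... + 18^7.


This power sum has a closed form given by Faulhaber's formula
sum_{k=1}^{m} k^p = (1 / (p + 1)) * sum_{j=0}^{p} C(p + 1, j) B_j m^(p + 1 - j),
but for small m direct computation is fastest:
1 + 128 + 2187 + 16384 + 78125 + 279936 + 823543 + 2097152 + 4782969 + 10000000 + 19487171 + 35831808 + 62748517 + 105413504 + 170859375 + 268435456 + 410338673 + 612220032 = 1703414961.

1703414961


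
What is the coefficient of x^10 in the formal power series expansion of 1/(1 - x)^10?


The negative binomial / multiset identity is
1/(1 - x)^r = sum_{k>=0} C(k + r - 1, r - 1) x^k.
Here r = 10 and k = 10, so the coefficient is
C(10 + 9, 9) = C(19, 9)
= 92378

92378


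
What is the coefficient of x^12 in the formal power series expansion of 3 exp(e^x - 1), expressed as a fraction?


exp(e^x - 1) is the exponential generating function for the Bell numbers Bell_k: exp(e^x - 1) = sum_{k>=0} Bell_k x^k / k!.
So the coefficient of x^12 in 3 exp(e^x - 1) is 3 Bell_12 / 12!.
Computing: Bell_12 = 4213597 and 12! = 479001600, giving
3 * 4213597/479001600 = 4213597/159667200.

4213597/159667200


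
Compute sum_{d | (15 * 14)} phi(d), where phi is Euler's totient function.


First, 15 * 14 = 210. One classical identity is sum_{d | n} phi(d) = n (each k in [1, n] has a unique gcd with n, and among the k's with gcd(k, n) = n/d there are phi(d) of them). So the sum equals 210. We also verify directly:
Divisors of 210: 1, 2, 3, 5, 6, 7, 10, 14, 15, 21, 30, 35, 42, 70, 105, 210.
phi values: 1, 1, 2, 4, 2, 6, 4, 6, 8, 12, 8, 24, 12, 24, 48, 48.
Sum = 210.

210


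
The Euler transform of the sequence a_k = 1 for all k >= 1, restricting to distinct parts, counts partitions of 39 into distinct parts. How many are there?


Partitions of 39 into distinct parts can be computed via generating function.
Product (1+x)(1+x^2)(1+x^3)...
The coefficient of x^39 = 982

982
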